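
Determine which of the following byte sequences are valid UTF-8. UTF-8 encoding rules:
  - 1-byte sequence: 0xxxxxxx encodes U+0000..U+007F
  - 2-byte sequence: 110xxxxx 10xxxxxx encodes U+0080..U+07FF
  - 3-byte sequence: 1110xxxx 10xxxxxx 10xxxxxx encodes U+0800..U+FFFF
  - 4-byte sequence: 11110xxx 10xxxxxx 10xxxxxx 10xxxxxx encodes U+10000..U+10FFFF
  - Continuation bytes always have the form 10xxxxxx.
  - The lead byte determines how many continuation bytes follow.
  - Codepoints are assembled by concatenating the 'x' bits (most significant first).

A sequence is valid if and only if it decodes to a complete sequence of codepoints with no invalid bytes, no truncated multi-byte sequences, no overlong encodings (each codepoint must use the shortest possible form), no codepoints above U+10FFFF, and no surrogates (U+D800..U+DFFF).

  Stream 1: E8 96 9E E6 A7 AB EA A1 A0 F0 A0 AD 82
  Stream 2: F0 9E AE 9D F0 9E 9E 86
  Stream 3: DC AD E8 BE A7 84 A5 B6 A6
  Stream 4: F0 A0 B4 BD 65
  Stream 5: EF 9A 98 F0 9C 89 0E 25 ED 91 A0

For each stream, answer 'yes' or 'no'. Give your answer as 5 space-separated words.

Stream 1: decodes cleanly. VALID
Stream 2: decodes cleanly. VALID
Stream 3: error at byte offset 5. INVALID
Stream 4: decodes cleanly. VALID
Stream 5: error at byte offset 6. INVALID

Answer: yes yes no yes no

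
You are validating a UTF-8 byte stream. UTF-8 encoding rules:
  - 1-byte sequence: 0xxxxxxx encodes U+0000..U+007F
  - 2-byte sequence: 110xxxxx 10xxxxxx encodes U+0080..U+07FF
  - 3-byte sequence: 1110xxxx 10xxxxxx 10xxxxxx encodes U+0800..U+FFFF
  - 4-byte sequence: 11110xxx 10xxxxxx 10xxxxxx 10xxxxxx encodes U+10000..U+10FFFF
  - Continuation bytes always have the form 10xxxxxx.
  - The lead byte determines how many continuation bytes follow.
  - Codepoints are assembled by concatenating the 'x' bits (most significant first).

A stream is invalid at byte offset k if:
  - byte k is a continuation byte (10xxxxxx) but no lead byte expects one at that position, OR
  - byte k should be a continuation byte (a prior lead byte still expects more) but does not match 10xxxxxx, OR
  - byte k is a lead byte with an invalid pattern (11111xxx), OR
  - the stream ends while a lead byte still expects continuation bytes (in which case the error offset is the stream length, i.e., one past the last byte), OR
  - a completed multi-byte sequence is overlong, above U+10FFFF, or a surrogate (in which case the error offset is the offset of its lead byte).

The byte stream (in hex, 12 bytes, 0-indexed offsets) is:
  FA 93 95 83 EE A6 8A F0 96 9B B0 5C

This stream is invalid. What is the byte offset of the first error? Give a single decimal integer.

Answer: 0

Derivation:
Byte[0]=FA: INVALID lead byte (not 0xxx/110x/1110/11110)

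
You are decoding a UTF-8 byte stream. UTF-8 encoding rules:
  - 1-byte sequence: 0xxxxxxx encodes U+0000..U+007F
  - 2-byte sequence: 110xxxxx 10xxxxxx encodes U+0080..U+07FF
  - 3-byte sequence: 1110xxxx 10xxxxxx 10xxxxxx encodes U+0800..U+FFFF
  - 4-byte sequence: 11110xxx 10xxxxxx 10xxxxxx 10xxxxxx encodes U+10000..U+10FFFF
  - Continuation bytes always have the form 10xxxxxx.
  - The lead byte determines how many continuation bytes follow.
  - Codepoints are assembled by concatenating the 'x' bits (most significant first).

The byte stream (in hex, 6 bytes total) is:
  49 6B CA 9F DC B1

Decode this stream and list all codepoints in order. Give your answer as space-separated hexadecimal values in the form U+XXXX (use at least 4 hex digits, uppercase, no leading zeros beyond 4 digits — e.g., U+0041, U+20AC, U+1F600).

Answer: U+0049 U+006B U+029F U+0731

Derivation:
Byte[0]=49: 1-byte ASCII. cp=U+0049
Byte[1]=6B: 1-byte ASCII. cp=U+006B
Byte[2]=CA: 2-byte lead, need 1 cont bytes. acc=0xA
Byte[3]=9F: continuation. acc=(acc<<6)|0x1F=0x29F
Completed: cp=U+029F (starts at byte 2)
Byte[4]=DC: 2-byte lead, need 1 cont bytes. acc=0x1C
Byte[5]=B1: continuation. acc=(acc<<6)|0x31=0x731
Completed: cp=U+0731 (starts at byte 4)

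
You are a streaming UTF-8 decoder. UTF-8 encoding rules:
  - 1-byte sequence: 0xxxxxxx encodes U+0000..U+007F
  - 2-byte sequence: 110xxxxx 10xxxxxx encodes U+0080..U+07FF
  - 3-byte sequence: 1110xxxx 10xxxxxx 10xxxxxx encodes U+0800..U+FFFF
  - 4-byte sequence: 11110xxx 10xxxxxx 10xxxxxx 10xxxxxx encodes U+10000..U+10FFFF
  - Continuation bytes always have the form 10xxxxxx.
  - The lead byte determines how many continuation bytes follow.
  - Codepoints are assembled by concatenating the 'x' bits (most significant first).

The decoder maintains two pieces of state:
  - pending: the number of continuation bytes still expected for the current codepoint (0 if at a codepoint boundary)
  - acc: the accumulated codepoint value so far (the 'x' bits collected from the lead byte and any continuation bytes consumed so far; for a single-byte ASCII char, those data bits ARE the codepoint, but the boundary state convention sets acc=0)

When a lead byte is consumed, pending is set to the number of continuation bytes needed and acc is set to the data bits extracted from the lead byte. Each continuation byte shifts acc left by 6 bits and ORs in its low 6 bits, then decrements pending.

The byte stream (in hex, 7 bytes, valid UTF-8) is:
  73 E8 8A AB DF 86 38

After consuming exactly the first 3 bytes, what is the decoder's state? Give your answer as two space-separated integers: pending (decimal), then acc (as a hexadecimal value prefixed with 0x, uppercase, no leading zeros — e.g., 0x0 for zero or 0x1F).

Answer: 1 0x20A

Derivation:
Byte[0]=73: 1-byte. pending=0, acc=0x0
Byte[1]=E8: 3-byte lead. pending=2, acc=0x8
Byte[2]=8A: continuation. acc=(acc<<6)|0x0A=0x20A, pending=1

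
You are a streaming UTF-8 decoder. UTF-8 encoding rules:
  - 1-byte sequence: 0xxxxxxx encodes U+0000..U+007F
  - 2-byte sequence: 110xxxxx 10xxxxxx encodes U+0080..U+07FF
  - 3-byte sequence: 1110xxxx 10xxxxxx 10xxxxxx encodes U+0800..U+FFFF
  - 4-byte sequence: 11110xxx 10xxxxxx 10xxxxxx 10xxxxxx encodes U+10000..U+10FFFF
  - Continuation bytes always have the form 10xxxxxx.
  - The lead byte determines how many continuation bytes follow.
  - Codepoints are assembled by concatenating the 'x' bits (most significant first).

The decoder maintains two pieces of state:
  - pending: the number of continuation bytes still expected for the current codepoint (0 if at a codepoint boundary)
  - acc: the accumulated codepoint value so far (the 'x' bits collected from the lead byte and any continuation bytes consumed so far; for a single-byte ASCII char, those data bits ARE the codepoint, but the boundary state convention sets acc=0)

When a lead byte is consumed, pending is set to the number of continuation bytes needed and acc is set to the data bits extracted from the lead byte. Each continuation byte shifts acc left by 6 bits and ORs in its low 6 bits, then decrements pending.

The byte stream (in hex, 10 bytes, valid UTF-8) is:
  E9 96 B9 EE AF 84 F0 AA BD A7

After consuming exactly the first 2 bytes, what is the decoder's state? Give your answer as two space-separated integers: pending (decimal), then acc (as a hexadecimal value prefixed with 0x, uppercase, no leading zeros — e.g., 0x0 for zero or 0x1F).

Byte[0]=E9: 3-byte lead. pending=2, acc=0x9
Byte[1]=96: continuation. acc=(acc<<6)|0x16=0x256, pending=1

Answer: 1 0x256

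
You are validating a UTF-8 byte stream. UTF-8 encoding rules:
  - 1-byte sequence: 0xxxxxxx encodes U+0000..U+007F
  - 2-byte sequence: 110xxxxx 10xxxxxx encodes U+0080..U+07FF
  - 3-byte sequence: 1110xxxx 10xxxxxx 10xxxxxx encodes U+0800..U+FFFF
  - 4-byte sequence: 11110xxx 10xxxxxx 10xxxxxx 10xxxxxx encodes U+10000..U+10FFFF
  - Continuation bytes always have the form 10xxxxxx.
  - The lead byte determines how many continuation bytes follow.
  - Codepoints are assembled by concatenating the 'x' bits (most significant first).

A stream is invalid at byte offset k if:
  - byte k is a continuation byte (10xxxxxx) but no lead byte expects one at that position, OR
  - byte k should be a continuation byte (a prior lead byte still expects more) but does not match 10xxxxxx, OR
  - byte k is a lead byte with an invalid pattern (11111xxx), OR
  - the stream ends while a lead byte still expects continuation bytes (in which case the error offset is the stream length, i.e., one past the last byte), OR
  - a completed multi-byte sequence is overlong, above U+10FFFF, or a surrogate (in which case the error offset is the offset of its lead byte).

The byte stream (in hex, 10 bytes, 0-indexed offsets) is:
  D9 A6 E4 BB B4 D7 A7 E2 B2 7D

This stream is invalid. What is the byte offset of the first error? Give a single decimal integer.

Byte[0]=D9: 2-byte lead, need 1 cont bytes. acc=0x19
Byte[1]=A6: continuation. acc=(acc<<6)|0x26=0x666
Completed: cp=U+0666 (starts at byte 0)
Byte[2]=E4: 3-byte lead, need 2 cont bytes. acc=0x4
Byte[3]=BB: continuation. acc=(acc<<6)|0x3B=0x13B
Byte[4]=B4: continuation. acc=(acc<<6)|0x34=0x4EF4
Completed: cp=U+4EF4 (starts at byte 2)
Byte[5]=D7: 2-byte lead, need 1 cont bytes. acc=0x17
Byte[6]=A7: continuation. acc=(acc<<6)|0x27=0x5E7
Completed: cp=U+05E7 (starts at byte 5)
Byte[7]=E2: 3-byte lead, need 2 cont bytes. acc=0x2
Byte[8]=B2: continuation. acc=(acc<<6)|0x32=0xB2
Byte[9]=7D: expected 10xxxxxx continuation. INVALID

Answer: 9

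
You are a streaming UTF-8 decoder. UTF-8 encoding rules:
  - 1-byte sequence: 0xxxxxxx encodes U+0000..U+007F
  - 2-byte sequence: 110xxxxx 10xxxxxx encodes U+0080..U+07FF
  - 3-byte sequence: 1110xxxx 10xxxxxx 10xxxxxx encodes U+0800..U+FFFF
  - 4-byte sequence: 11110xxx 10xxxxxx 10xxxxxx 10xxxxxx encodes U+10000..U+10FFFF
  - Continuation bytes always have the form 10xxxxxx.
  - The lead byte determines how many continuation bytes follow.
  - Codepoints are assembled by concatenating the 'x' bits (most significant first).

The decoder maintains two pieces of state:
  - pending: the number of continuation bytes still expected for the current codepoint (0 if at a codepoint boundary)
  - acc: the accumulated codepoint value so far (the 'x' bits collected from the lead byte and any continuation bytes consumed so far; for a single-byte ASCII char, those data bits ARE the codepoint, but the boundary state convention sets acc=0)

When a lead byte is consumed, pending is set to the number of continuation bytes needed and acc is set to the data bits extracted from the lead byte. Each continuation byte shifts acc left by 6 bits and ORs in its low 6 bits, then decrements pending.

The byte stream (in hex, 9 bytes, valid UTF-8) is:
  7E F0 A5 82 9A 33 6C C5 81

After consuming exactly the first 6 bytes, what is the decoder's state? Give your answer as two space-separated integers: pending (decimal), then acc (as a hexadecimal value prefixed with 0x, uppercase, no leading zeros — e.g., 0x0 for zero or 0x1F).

Answer: 0 0x0

Derivation:
Byte[0]=7E: 1-byte. pending=0, acc=0x0
Byte[1]=F0: 4-byte lead. pending=3, acc=0x0
Byte[2]=A5: continuation. acc=(acc<<6)|0x25=0x25, pending=2
Byte[3]=82: continuation. acc=(acc<<6)|0x02=0x942, pending=1
Byte[4]=9A: continuation. acc=(acc<<6)|0x1A=0x2509A, pending=0
Byte[5]=33: 1-byte. pending=0, acc=0x0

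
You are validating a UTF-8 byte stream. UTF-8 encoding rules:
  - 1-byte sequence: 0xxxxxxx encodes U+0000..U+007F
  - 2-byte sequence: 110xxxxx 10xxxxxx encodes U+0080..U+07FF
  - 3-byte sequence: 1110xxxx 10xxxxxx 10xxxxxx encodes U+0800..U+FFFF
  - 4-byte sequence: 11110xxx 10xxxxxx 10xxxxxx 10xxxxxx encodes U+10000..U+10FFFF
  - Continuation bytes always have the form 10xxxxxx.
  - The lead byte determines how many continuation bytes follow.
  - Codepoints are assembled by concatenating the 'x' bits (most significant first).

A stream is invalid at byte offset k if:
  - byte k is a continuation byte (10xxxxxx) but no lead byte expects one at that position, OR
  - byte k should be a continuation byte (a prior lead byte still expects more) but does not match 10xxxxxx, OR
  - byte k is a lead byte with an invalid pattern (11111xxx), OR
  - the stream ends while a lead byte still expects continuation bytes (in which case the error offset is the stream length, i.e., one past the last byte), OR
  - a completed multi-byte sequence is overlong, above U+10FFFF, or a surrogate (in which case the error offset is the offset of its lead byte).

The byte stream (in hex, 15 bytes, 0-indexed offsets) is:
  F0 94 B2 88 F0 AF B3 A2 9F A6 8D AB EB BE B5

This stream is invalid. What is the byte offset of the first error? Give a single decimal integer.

Answer: 8

Derivation:
Byte[0]=F0: 4-byte lead, need 3 cont bytes. acc=0x0
Byte[1]=94: continuation. acc=(acc<<6)|0x14=0x14
Byte[2]=B2: continuation. acc=(acc<<6)|0x32=0x532
Byte[3]=88: continuation. acc=(acc<<6)|0x08=0x14C88
Completed: cp=U+14C88 (starts at byte 0)
Byte[4]=F0: 4-byte lead, need 3 cont bytes. acc=0x0
Byte[5]=AF: continuation. acc=(acc<<6)|0x2F=0x2F
Byte[6]=B3: continuation. acc=(acc<<6)|0x33=0xBF3
Byte[7]=A2: continuation. acc=(acc<<6)|0x22=0x2FCE2
Completed: cp=U+2FCE2 (starts at byte 4)
Byte[8]=9F: INVALID lead byte (not 0xxx/110x/1110/11110)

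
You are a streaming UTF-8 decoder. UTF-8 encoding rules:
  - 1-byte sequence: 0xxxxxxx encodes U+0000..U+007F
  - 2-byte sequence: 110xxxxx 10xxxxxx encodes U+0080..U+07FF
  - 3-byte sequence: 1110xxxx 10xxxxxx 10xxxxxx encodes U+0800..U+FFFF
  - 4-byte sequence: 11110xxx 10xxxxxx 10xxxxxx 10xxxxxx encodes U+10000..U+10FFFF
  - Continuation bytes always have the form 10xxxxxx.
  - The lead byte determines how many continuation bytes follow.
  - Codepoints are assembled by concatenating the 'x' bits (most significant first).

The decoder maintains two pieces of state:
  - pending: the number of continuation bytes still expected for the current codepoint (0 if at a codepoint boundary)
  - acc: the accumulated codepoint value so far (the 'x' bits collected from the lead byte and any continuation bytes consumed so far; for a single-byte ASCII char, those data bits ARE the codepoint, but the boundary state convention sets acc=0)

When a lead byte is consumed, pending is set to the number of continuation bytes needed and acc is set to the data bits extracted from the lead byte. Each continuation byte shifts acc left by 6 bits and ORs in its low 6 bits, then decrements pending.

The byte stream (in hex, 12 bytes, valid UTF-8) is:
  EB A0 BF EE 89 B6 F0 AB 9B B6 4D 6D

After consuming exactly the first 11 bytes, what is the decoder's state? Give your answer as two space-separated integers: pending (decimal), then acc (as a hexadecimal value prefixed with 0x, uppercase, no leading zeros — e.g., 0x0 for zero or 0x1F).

Answer: 0 0x0

Derivation:
Byte[0]=EB: 3-byte lead. pending=2, acc=0xB
Byte[1]=A0: continuation. acc=(acc<<6)|0x20=0x2E0, pending=1
Byte[2]=BF: continuation. acc=(acc<<6)|0x3F=0xB83F, pending=0
Byte[3]=EE: 3-byte lead. pending=2, acc=0xE
Byte[4]=89: continuation. acc=(acc<<6)|0x09=0x389, pending=1
Byte[5]=B6: continuation. acc=(acc<<6)|0x36=0xE276, pending=0
Byte[6]=F0: 4-byte lead. pending=3, acc=0x0
Byte[7]=AB: continuation. acc=(acc<<6)|0x2B=0x2B, pending=2
Byte[8]=9B: continuation. acc=(acc<<6)|0x1B=0xADB, pending=1
Byte[9]=B6: continuation. acc=(acc<<6)|0x36=0x2B6F6, pending=0
Byte[10]=4D: 1-byte. pending=0, acc=0x0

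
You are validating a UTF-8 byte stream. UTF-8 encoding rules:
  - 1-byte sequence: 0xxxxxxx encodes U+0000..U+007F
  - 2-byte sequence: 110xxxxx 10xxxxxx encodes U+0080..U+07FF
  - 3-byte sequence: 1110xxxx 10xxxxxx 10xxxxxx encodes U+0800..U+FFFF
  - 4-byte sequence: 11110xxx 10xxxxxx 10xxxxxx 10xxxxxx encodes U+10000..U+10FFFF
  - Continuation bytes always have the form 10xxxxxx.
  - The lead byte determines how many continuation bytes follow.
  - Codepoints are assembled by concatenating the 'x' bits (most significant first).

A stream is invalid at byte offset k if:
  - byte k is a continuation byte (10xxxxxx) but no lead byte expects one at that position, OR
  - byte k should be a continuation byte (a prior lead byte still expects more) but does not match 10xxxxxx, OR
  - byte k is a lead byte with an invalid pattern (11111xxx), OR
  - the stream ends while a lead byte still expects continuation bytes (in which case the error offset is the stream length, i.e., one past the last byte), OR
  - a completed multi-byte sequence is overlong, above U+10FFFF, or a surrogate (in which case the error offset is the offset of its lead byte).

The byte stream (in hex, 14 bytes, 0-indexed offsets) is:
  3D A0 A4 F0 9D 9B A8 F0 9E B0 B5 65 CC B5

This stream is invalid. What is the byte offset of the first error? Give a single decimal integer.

Byte[0]=3D: 1-byte ASCII. cp=U+003D
Byte[1]=A0: INVALID lead byte (not 0xxx/110x/1110/11110)

Answer: 1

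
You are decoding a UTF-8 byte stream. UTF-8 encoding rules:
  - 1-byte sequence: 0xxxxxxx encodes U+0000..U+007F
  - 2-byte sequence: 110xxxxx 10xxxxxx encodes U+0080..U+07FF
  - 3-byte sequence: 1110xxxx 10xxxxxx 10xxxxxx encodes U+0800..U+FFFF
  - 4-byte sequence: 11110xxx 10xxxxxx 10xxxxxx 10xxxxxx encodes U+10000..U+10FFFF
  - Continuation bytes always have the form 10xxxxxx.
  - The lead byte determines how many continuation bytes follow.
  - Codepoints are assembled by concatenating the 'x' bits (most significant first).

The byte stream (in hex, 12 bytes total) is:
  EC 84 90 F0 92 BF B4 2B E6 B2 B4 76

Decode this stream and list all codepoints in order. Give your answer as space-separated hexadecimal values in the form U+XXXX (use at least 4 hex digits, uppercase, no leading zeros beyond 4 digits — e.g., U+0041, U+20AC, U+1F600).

Answer: U+C110 U+12FF4 U+002B U+6CB4 U+0076

Derivation:
Byte[0]=EC: 3-byte lead, need 2 cont bytes. acc=0xC
Byte[1]=84: continuation. acc=(acc<<6)|0x04=0x304
Byte[2]=90: continuation. acc=(acc<<6)|0x10=0xC110
Completed: cp=U+C110 (starts at byte 0)
Byte[3]=F0: 4-byte lead, need 3 cont bytes. acc=0x0
Byte[4]=92: continuation. acc=(acc<<6)|0x12=0x12
Byte[5]=BF: continuation. acc=(acc<<6)|0x3F=0x4BF
Byte[6]=B4: continuation. acc=(acc<<6)|0x34=0x12FF4
Completed: cp=U+12FF4 (starts at byte 3)
Byte[7]=2B: 1-byte ASCII. cp=U+002B
Byte[8]=E6: 3-byte lead, need 2 cont bytes. acc=0x6
Byte[9]=B2: continuation. acc=(acc<<6)|0x32=0x1B2
Byte[10]=B4: continuation. acc=(acc<<6)|0x34=0x6CB4
Completed: cp=U+6CB4 (starts at byte 8)
Byte[11]=76: 1-byte ASCII. cp=U+0076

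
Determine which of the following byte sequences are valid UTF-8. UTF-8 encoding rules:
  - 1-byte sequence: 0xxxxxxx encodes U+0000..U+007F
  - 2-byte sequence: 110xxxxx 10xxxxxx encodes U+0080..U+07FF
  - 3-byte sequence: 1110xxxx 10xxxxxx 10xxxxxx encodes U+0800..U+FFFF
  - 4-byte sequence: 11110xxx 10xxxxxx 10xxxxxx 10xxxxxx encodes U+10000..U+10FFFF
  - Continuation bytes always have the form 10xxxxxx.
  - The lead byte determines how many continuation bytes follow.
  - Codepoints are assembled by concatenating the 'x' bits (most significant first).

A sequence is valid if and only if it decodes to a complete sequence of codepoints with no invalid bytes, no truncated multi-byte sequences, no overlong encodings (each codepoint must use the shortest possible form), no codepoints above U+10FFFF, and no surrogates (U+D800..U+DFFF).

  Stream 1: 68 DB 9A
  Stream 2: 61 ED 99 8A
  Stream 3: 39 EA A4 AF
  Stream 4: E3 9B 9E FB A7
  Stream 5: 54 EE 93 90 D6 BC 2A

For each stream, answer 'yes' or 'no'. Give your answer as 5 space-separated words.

Answer: yes yes yes no yes

Derivation:
Stream 1: decodes cleanly. VALID
Stream 2: decodes cleanly. VALID
Stream 3: decodes cleanly. VALID
Stream 4: error at byte offset 3. INVALID
Stream 5: decodes cleanly. VALID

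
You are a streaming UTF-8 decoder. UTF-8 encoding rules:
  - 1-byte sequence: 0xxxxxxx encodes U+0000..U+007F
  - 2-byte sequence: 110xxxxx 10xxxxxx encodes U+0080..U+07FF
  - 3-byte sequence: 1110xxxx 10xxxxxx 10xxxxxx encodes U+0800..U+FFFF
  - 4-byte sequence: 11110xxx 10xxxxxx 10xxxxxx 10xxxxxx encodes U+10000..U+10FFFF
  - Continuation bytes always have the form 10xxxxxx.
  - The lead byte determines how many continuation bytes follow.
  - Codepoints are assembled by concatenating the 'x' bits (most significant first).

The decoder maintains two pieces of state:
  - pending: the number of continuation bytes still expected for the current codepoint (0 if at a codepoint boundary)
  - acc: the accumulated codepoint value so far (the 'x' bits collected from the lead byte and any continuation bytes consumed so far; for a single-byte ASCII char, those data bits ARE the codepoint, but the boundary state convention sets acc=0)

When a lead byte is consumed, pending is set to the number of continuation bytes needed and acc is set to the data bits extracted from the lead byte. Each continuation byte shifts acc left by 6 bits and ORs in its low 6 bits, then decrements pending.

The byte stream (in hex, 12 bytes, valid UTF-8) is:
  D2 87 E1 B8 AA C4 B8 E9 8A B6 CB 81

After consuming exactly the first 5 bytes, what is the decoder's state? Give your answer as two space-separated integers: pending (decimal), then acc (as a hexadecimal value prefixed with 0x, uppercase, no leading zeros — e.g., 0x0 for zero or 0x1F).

Byte[0]=D2: 2-byte lead. pending=1, acc=0x12
Byte[1]=87: continuation. acc=(acc<<6)|0x07=0x487, pending=0
Byte[2]=E1: 3-byte lead. pending=2, acc=0x1
Byte[3]=B8: continuation. acc=(acc<<6)|0x38=0x78, pending=1
Byte[4]=AA: continuation. acc=(acc<<6)|0x2A=0x1E2A, pending=0

Answer: 0 0x1E2A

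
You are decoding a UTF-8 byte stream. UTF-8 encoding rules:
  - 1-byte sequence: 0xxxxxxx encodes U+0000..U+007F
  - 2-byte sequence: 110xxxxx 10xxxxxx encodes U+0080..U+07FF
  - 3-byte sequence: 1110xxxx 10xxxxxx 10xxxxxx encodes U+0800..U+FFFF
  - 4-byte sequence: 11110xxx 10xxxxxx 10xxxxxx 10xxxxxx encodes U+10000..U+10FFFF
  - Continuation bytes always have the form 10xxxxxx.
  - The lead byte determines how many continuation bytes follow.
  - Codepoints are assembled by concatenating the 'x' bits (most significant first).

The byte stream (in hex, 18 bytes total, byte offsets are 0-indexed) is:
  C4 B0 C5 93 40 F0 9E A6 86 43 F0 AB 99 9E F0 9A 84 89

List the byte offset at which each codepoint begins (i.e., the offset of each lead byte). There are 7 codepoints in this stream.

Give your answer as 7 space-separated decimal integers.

Byte[0]=C4: 2-byte lead, need 1 cont bytes. acc=0x4
Byte[1]=B0: continuation. acc=(acc<<6)|0x30=0x130
Completed: cp=U+0130 (starts at byte 0)
Byte[2]=C5: 2-byte lead, need 1 cont bytes. acc=0x5
Byte[3]=93: continuation. acc=(acc<<6)|0x13=0x153
Completed: cp=U+0153 (starts at byte 2)
Byte[4]=40: 1-byte ASCII. cp=U+0040
Byte[5]=F0: 4-byte lead, need 3 cont bytes. acc=0x0
Byte[6]=9E: continuation. acc=(acc<<6)|0x1E=0x1E
Byte[7]=A6: continuation. acc=(acc<<6)|0x26=0x7A6
Byte[8]=86: continuation. acc=(acc<<6)|0x06=0x1E986
Completed: cp=U+1E986 (starts at byte 5)
Byte[9]=43: 1-byte ASCII. cp=U+0043
Byte[10]=F0: 4-byte lead, need 3 cont bytes. acc=0x0
Byte[11]=AB: continuation. acc=(acc<<6)|0x2B=0x2B
Byte[12]=99: continuation. acc=(acc<<6)|0x19=0xAD9
Byte[13]=9E: continuation. acc=(acc<<6)|0x1E=0x2B65E
Completed: cp=U+2B65E (starts at byte 10)
Byte[14]=F0: 4-byte lead, need 3 cont bytes. acc=0x0
Byte[15]=9A: continuation. acc=(acc<<6)|0x1A=0x1A
Byte[16]=84: continuation. acc=(acc<<6)|0x04=0x684
Byte[17]=89: continuation. acc=(acc<<6)|0x09=0x1A109
Completed: cp=U+1A109 (starts at byte 14)

Answer: 0 2 4 5 9 10 14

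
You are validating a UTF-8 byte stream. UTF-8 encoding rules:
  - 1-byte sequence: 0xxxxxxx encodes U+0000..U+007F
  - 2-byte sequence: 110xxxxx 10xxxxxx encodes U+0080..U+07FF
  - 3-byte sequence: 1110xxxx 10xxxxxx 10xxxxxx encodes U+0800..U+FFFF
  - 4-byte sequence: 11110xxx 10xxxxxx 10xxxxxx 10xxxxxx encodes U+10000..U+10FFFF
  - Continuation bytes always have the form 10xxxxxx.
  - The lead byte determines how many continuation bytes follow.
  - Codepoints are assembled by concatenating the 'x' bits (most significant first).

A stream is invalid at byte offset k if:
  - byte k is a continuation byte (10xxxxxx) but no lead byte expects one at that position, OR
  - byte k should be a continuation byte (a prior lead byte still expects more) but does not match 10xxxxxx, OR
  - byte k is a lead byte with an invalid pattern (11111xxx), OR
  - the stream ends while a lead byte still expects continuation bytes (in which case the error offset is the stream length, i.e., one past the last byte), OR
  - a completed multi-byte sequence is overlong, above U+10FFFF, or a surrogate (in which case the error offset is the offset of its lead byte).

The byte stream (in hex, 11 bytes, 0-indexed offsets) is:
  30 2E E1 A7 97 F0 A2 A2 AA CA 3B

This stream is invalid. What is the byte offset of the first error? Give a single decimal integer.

Byte[0]=30: 1-byte ASCII. cp=U+0030
Byte[1]=2E: 1-byte ASCII. cp=U+002E
Byte[2]=E1: 3-byte lead, need 2 cont bytes. acc=0x1
Byte[3]=A7: continuation. acc=(acc<<6)|0x27=0x67
Byte[4]=97: continuation. acc=(acc<<6)|0x17=0x19D7
Completed: cp=U+19D7 (starts at byte 2)
Byte[5]=F0: 4-byte lead, need 3 cont bytes. acc=0x0
Byte[6]=A2: continuation. acc=(acc<<6)|0x22=0x22
Byte[7]=A2: continuation. acc=(acc<<6)|0x22=0x8A2
Byte[8]=AA: continuation. acc=(acc<<6)|0x2A=0x228AA
Completed: cp=U+228AA (starts at byte 5)
Byte[9]=CA: 2-byte lead, need 1 cont bytes. acc=0xA
Byte[10]=3B: expected 10xxxxxx continuation. INVALID

Answer: 10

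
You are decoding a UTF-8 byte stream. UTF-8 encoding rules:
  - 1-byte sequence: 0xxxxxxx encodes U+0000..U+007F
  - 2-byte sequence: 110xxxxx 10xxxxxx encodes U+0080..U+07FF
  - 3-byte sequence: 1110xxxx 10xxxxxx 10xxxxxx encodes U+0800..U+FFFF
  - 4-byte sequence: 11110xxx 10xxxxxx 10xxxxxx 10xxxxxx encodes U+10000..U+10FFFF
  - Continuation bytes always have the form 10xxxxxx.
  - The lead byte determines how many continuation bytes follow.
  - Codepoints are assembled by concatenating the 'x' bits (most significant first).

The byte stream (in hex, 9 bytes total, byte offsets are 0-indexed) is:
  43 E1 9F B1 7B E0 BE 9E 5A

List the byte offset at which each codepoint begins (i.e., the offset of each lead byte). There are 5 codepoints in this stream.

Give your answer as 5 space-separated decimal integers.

Byte[0]=43: 1-byte ASCII. cp=U+0043
Byte[1]=E1: 3-byte lead, need 2 cont bytes. acc=0x1
Byte[2]=9F: continuation. acc=(acc<<6)|0x1F=0x5F
Byte[3]=B1: continuation. acc=(acc<<6)|0x31=0x17F1
Completed: cp=U+17F1 (starts at byte 1)
Byte[4]=7B: 1-byte ASCII. cp=U+007B
Byte[5]=E0: 3-byte lead, need 2 cont bytes. acc=0x0
Byte[6]=BE: continuation. acc=(acc<<6)|0x3E=0x3E
Byte[7]=9E: continuation. acc=(acc<<6)|0x1E=0xF9E
Completed: cp=U+0F9E (starts at byte 5)
Byte[8]=5A: 1-byte ASCII. cp=U+005A

Answer: 0 1 4 5 8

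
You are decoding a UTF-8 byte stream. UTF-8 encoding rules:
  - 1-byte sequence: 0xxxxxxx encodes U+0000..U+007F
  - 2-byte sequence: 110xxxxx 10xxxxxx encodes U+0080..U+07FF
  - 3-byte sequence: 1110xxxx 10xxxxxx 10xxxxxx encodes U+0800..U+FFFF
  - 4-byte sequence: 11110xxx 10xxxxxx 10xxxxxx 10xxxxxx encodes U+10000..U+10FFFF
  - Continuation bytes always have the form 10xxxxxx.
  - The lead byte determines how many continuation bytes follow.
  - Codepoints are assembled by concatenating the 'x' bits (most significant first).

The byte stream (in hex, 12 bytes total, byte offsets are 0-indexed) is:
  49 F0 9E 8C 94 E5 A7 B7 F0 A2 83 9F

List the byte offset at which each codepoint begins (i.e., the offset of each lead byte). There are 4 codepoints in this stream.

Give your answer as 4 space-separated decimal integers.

Byte[0]=49: 1-byte ASCII. cp=U+0049
Byte[1]=F0: 4-byte lead, need 3 cont bytes. acc=0x0
Byte[2]=9E: continuation. acc=(acc<<6)|0x1E=0x1E
Byte[3]=8C: continuation. acc=(acc<<6)|0x0C=0x78C
Byte[4]=94: continuation. acc=(acc<<6)|0x14=0x1E314
Completed: cp=U+1E314 (starts at byte 1)
Byte[5]=E5: 3-byte lead, need 2 cont bytes. acc=0x5
Byte[6]=A7: continuation. acc=(acc<<6)|0x27=0x167
Byte[7]=B7: continuation. acc=(acc<<6)|0x37=0x59F7
Completed: cp=U+59F7 (starts at byte 5)
Byte[8]=F0: 4-byte lead, need 3 cont bytes. acc=0x0
Byte[9]=A2: continuation. acc=(acc<<6)|0x22=0x22
Byte[10]=83: continuation. acc=(acc<<6)|0x03=0x883
Byte[11]=9F: continuation. acc=(acc<<6)|0x1F=0x220DF
Completed: cp=U+220DF (starts at byte 8)

Answer: 0 1 5 8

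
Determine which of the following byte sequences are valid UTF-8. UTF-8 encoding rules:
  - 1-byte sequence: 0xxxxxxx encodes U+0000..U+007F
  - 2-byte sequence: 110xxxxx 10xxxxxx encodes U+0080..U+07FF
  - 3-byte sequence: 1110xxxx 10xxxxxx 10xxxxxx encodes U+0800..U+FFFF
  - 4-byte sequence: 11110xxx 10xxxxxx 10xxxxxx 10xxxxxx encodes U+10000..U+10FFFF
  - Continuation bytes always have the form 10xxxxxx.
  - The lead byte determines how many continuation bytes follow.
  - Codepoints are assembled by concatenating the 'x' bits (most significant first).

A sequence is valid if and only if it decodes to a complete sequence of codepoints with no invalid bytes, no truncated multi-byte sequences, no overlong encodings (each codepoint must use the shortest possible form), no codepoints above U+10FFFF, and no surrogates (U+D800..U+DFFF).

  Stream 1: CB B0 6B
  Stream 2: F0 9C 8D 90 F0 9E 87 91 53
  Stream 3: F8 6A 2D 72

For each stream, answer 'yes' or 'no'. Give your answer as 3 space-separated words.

Answer: yes yes no

Derivation:
Stream 1: decodes cleanly. VALID
Stream 2: decodes cleanly. VALID
Stream 3: error at byte offset 0. INVALID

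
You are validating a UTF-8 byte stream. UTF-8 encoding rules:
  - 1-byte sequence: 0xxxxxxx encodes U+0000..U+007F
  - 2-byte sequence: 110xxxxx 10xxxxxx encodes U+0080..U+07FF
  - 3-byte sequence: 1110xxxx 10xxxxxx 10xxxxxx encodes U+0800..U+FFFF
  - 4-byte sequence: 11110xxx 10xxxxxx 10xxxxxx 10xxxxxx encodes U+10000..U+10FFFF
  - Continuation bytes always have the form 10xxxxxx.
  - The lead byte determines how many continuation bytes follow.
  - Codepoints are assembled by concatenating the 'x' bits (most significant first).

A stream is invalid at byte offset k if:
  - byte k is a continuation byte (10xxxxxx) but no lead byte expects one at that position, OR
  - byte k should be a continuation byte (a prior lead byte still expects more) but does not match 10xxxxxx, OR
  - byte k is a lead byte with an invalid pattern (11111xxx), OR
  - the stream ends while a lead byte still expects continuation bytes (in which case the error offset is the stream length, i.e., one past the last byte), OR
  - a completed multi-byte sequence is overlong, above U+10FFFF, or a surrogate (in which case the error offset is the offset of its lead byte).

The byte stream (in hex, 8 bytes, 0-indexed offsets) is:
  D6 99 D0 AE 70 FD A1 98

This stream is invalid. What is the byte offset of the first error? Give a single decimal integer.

Answer: 5

Derivation:
Byte[0]=D6: 2-byte lead, need 1 cont bytes. acc=0x16
Byte[1]=99: continuation. acc=(acc<<6)|0x19=0x599
Completed: cp=U+0599 (starts at byte 0)
Byte[2]=D0: 2-byte lead, need 1 cont bytes. acc=0x10
Byte[3]=AE: continuation. acc=(acc<<6)|0x2E=0x42E
Completed: cp=U+042E (starts at byte 2)
Byte[4]=70: 1-byte ASCII. cp=U+0070
Byte[5]=FD: INVALID lead byte (not 0xxx/110x/1110/11110)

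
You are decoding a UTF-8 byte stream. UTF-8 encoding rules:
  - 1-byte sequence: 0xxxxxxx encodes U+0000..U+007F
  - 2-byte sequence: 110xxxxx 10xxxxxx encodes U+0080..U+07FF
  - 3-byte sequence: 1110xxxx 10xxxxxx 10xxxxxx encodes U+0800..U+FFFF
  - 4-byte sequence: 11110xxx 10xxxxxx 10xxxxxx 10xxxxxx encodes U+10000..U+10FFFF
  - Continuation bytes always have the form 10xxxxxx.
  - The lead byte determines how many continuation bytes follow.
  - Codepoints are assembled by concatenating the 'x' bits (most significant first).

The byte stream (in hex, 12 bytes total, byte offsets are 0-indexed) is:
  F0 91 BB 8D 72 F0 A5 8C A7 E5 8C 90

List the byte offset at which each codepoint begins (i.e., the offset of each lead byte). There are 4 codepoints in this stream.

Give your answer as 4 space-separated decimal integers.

Answer: 0 4 5 9

Derivation:
Byte[0]=F0: 4-byte lead, need 3 cont bytes. acc=0x0
Byte[1]=91: continuation. acc=(acc<<6)|0x11=0x11
Byte[2]=BB: continuation. acc=(acc<<6)|0x3B=0x47B
Byte[3]=8D: continuation. acc=(acc<<6)|0x0D=0x11ECD
Completed: cp=U+11ECD (starts at byte 0)
Byte[4]=72: 1-byte ASCII. cp=U+0072
Byte[5]=F0: 4-byte lead, need 3 cont bytes. acc=0x0
Byte[6]=A5: continuation. acc=(acc<<6)|0x25=0x25
Byte[7]=8C: continuation. acc=(acc<<6)|0x0C=0x94C
Byte[8]=A7: continuation. acc=(acc<<6)|0x27=0x25327
Completed: cp=U+25327 (starts at byte 5)
Byte[9]=E5: 3-byte lead, need 2 cont bytes. acc=0x5
Byte[10]=8C: continuation. acc=(acc<<6)|0x0C=0x14C
Byte[11]=90: continuation. acc=(acc<<6)|0x10=0x5310
Completed: cp=U+5310 (starts at byte 9)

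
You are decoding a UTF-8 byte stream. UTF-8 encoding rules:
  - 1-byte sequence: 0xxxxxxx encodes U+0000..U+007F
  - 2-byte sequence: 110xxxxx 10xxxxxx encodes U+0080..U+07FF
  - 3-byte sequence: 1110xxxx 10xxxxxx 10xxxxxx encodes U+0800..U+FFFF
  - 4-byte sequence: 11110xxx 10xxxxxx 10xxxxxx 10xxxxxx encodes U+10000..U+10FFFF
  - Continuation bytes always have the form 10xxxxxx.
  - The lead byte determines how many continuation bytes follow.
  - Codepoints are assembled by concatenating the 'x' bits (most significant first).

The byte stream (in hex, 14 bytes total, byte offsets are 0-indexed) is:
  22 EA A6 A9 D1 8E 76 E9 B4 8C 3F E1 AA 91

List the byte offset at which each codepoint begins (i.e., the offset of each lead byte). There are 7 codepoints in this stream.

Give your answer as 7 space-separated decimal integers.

Byte[0]=22: 1-byte ASCII. cp=U+0022
Byte[1]=EA: 3-byte lead, need 2 cont bytes. acc=0xA
Byte[2]=A6: continuation. acc=(acc<<6)|0x26=0x2A6
Byte[3]=A9: continuation. acc=(acc<<6)|0x29=0xA9A9
Completed: cp=U+A9A9 (starts at byte 1)
Byte[4]=D1: 2-byte lead, need 1 cont bytes. acc=0x11
Byte[5]=8E: continuation. acc=(acc<<6)|0x0E=0x44E
Completed: cp=U+044E (starts at byte 4)
Byte[6]=76: 1-byte ASCII. cp=U+0076
Byte[7]=E9: 3-byte lead, need 2 cont bytes. acc=0x9
Byte[8]=B4: continuation. acc=(acc<<6)|0x34=0x274
Byte[9]=8C: continuation. acc=(acc<<6)|0x0C=0x9D0C
Completed: cp=U+9D0C (starts at byte 7)
Byte[10]=3F: 1-byte ASCII. cp=U+003F
Byte[11]=E1: 3-byte lead, need 2 cont bytes. acc=0x1
Byte[12]=AA: continuation. acc=(acc<<6)|0x2A=0x6A
Byte[13]=91: continuation. acc=(acc<<6)|0x11=0x1A91
Completed: cp=U+1A91 (starts at byte 11)

Answer: 0 1 4 6 7 10 11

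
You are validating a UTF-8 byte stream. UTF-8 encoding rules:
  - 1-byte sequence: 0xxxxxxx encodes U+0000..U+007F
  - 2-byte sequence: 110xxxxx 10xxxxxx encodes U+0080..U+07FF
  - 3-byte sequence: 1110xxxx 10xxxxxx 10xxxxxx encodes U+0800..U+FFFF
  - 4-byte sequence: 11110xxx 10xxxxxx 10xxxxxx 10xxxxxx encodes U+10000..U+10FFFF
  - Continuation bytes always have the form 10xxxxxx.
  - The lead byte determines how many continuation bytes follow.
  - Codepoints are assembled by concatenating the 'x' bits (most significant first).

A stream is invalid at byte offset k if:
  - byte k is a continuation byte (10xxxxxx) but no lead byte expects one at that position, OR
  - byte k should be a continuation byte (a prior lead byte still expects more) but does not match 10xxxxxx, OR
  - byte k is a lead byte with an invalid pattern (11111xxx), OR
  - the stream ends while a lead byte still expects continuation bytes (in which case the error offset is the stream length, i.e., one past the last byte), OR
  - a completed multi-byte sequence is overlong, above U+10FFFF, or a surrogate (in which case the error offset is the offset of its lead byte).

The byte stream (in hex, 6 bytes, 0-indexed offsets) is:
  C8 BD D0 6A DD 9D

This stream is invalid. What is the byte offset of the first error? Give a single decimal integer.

Answer: 3

Derivation:
Byte[0]=C8: 2-byte lead, need 1 cont bytes. acc=0x8
Byte[1]=BD: continuation. acc=(acc<<6)|0x3D=0x23D
Completed: cp=U+023D (starts at byte 0)
Byte[2]=D0: 2-byte lead, need 1 cont bytes. acc=0x10
Byte[3]=6A: expected 10xxxxxx continuation. INVALID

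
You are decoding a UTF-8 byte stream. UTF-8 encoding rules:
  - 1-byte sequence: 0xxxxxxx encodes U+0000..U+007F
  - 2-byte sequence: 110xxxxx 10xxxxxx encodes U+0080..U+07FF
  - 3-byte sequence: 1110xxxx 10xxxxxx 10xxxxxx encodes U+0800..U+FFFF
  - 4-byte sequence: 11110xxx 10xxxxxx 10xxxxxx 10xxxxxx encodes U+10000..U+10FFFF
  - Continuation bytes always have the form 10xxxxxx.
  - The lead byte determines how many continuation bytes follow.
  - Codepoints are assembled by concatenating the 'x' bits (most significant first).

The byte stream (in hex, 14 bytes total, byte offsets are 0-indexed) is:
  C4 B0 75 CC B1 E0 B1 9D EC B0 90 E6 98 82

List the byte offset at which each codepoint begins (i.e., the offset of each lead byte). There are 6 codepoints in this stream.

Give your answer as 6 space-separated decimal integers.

Answer: 0 2 3 5 8 11

Derivation:
Byte[0]=C4: 2-byte lead, need 1 cont bytes. acc=0x4
Byte[1]=B0: continuation. acc=(acc<<6)|0x30=0x130
Completed: cp=U+0130 (starts at byte 0)
Byte[2]=75: 1-byte ASCII. cp=U+0075
Byte[3]=CC: 2-byte lead, need 1 cont bytes. acc=0xC
Byte[4]=B1: continuation. acc=(acc<<6)|0x31=0x331
Completed: cp=U+0331 (starts at byte 3)
Byte[5]=E0: 3-byte lead, need 2 cont bytes. acc=0x0
Byte[6]=B1: continuation. acc=(acc<<6)|0x31=0x31
Byte[7]=9D: continuation. acc=(acc<<6)|0x1D=0xC5D
Completed: cp=U+0C5D (starts at byte 5)
Byte[8]=EC: 3-byte lead, need 2 cont bytes. acc=0xC
Byte[9]=B0: continuation. acc=(acc<<6)|0x30=0x330
Byte[10]=90: continuation. acc=(acc<<6)|0x10=0xCC10
Completed: cp=U+CC10 (starts at byte 8)
Byte[11]=E6: 3-byte lead, need 2 cont bytes. acc=0x6
Byte[12]=98: continuation. acc=(acc<<6)|0x18=0x198
Byte[13]=82: continuation. acc=(acc<<6)|0x02=0x6602
Completed: cp=U+6602 (starts at byte 11)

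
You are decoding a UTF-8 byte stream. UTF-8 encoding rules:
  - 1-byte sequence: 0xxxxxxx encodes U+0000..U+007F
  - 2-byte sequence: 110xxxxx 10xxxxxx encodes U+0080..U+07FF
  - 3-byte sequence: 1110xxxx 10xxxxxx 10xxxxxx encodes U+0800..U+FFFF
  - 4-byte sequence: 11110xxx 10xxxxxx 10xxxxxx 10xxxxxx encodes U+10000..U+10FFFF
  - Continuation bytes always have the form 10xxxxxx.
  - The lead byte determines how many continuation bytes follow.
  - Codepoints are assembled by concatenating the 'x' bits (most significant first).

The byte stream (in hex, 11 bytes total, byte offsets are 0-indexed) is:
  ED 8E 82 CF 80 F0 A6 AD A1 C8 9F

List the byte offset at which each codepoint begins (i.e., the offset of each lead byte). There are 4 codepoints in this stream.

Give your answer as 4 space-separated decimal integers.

Answer: 0 3 5 9

Derivation:
Byte[0]=ED: 3-byte lead, need 2 cont bytes. acc=0xD
Byte[1]=8E: continuation. acc=(acc<<6)|0x0E=0x34E
Byte[2]=82: continuation. acc=(acc<<6)|0x02=0xD382
Completed: cp=U+D382 (starts at byte 0)
Byte[3]=CF: 2-byte lead, need 1 cont bytes. acc=0xF
Byte[4]=80: continuation. acc=(acc<<6)|0x00=0x3C0
Completed: cp=U+03C0 (starts at byte 3)
Byte[5]=F0: 4-byte lead, need 3 cont bytes. acc=0x0
Byte[6]=A6: continuation. acc=(acc<<6)|0x26=0x26
Byte[7]=AD: continuation. acc=(acc<<6)|0x2D=0x9AD
Byte[8]=A1: continuation. acc=(acc<<6)|0x21=0x26B61
Completed: cp=U+26B61 (starts at byte 5)
Byte[9]=C8: 2-byte lead, need 1 cont bytes. acc=0x8
Byte[10]=9F: continuation. acc=(acc<<6)|0x1F=0x21F
Completed: cp=U+021F (starts at byte 9)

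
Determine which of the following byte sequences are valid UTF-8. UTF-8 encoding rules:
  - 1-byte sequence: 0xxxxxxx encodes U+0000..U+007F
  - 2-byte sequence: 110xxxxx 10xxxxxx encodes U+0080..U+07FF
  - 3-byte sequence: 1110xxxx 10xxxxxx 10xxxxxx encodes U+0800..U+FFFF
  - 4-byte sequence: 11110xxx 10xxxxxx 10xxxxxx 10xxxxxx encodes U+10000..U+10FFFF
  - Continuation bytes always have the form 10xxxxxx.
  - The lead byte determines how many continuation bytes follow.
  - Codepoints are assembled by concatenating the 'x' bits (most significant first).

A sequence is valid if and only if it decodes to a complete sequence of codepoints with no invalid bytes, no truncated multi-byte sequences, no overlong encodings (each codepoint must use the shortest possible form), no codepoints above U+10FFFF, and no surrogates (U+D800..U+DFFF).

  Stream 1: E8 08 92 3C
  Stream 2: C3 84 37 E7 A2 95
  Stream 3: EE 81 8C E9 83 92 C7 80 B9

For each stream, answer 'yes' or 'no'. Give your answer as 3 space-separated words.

Answer: no yes no

Derivation:
Stream 1: error at byte offset 1. INVALID
Stream 2: decodes cleanly. VALID
Stream 3: error at byte offset 8. INVALID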